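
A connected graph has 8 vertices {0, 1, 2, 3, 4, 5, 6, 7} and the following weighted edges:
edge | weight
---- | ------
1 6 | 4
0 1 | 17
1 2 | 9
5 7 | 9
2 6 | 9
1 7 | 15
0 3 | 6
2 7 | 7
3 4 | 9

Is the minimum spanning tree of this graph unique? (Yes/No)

No

Kruskal: consider edges lightest-first.
1 6 (4): add — endpoints in different components.
0 3 (6): add — endpoints in different components.
2 7 (7): add — endpoints in different components.
1 2 (9): add — endpoints in different components.
2 6 (9): skip — 2 and 6 already connected.
3 4 (9): add — endpoints in different components.
5 7 (9): add — endpoints in different components.
1 7 (15): skip — 1 and 7 already connected.
0 1 (17): add — endpoints in different components.
Non-tree edge 2 6 has weight 9, equal to the heaviest edge on its tree cycle — swapping gives another MST of the same weight. Not unique.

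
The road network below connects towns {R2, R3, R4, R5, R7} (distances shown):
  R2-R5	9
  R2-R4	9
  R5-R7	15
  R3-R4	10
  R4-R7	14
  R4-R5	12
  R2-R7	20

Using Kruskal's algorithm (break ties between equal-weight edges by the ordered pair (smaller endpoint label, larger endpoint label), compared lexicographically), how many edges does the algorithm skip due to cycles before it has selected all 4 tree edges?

1

Kruskal: consider edges lightest-first.
R2-R4 (9): add. Components now {R3} {R7} {R2,R4} {R5}
R2-R5 (9): add. Components now {R3} {R7} {R2,R4,R5}
R3-R4 (10): add. Components now {R2,R3,R4,R5} {R7}
R4-R5 (12): skip — R5 and R4 already connected.
R4-R7 (14): add. Components now {R2,R3,R4,R5,R7}
Edges rejected before the tree was complete: 1.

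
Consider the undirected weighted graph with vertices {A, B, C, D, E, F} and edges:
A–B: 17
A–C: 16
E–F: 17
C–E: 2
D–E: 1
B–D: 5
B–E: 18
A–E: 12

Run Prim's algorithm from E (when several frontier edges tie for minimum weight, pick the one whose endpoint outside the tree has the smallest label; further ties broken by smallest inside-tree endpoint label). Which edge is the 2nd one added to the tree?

Prim, starting at E.
Step 1: frontier [D–E 1, C–E 2, A–E 12, E–F 17, B–E 18] → take D–E (1); add D.
Step 2: frontier [B–D 5, C–E 2, A–E 12, E–F 17, B–E 18] → take C–E (2); add C.
Step 3: frontier [A–C 16, B–D 5, A–E 12, E–F 17, B–E 18] → take B–D (5); add B.
Step 4: frontier [A–B 17, A–C 16, A–E 12, E–F 17] → take A–E (12); add A.
Step 5: frontier [E–F 17] → take E–F (17); add F.
The 2nd edge added is C–E.

C-E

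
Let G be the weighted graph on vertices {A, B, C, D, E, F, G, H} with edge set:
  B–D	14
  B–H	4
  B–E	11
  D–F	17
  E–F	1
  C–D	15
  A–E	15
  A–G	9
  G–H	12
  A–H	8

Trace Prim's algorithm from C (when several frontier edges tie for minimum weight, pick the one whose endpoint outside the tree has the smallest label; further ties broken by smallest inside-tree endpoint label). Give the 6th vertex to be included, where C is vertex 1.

Prim's algorithm from C:
Step 1: frontier [C–D 15] → take C–D (15); add D.
Step 2: frontier [B–D 14, D–F 17] → take B–D (14); add B.
Step 3: frontier [B–H 4, B–E 11, D–F 17] → take B–H (4); add H.
Step 4: frontier [B–E 11, D–F 17, A–H 8, G–H 12] → take A–H (8); add A.
Step 5: frontier [A–G 9, A–E 15, B–E 11, D–F 17, G–H 12] → take A–G (9); add G.
Step 6: frontier [A–E 15, B–E 11, D–F 17] → take B–E (11); add E.
Step 7: frontier [D–F 17, E–F 1] → take E–F (1); add F.
Vertex order: C, D, B, H, A, G, E, F. The 6th vertex is G.

G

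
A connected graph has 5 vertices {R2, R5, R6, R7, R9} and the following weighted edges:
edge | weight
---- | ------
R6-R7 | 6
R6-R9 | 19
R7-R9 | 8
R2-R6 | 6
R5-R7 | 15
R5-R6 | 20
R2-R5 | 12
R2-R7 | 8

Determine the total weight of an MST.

Grow the tree from R6 using Prim:
Step 1: frontier [R2-R6 6, R6-R7 6, R6-R9 19, R5-R6 20] → take R2-R6 (6); add R2.
Step 2: frontier [R2-R7 8, R2-R5 12, R6-R7 6, R6-R9 19, R5-R6 20] → take R6-R7 (6); add R7.
Step 3: frontier [R2-R5 12, R6-R9 19, R5-R6 20, R7-R9 8, R5-R7 15] → take R7-R9 (8); add R9.
Step 4: frontier [R2-R5 12, R5-R6 20, R5-R7 15] → take R2-R5 (12); add R5.
MST edges: R2-R6, R6-R7, R7-R9, R2-R5; total weight 6+6+8+12 = 32.

32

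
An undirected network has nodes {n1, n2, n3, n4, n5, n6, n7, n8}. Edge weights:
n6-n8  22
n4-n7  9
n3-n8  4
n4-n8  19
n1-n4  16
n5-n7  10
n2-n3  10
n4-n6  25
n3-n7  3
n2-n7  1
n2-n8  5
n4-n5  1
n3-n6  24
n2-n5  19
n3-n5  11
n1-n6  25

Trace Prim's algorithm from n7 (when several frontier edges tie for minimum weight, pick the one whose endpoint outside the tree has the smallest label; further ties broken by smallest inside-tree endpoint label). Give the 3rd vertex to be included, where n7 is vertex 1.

n3

Prim's algorithm from n7:
Step 1: cheapest edge leaving the tree is n2-n7 (1); add n2.
Step 2: cheapest edge leaving the tree is n3-n7 (3); add n3.
Step 3: cheapest edge leaving the tree is n3-n8 (4); add n8.
Step 4: cheapest edge leaving the tree is n4-n7 (9); add n4.
Step 5: cheapest edge leaving the tree is n4-n5 (1); add n5.
Step 6: cheapest edge leaving the tree is n1-n4 (16); add n1.
Step 7: cheapest edge leaving the tree is n6-n8 (22); add n6.
Vertex order: n7, n2, n3, n8, n4, n5, n1, n6. The 3rd vertex is n3.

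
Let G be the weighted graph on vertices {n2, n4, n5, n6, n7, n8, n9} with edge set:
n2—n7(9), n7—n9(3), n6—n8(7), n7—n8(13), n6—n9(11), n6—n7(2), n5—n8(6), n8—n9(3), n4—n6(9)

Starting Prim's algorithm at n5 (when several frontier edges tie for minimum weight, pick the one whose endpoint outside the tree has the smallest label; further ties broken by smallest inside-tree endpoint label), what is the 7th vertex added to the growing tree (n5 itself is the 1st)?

Prim, starting at n5.
Step 1: frontier [n5—n8 6] → take n5—n8 (6); add n8.
Step 2: frontier [n8—n9 3, n6—n8 7, n7—n8 13] → take n8—n9 (3); add n9.
Step 3: frontier [n6—n8 7, n7—n8 13, n7—n9 3, n6—n9 11] → take n7—n9 (3); add n7.
Step 4: frontier [n6—n7 2, n2—n7 9, n6—n8 7, n6—n9 11] → take n6—n7 (2); add n6.
Step 5: frontier [n4—n6 9, n2—n7 9] → take n2—n7 (9); add n2.
Step 6: frontier [n4—n6 9] → take n4—n6 (9); add n4.
Vertex order: n5, n8, n9, n7, n6, n2, n4. The 7th vertex is n4.

n4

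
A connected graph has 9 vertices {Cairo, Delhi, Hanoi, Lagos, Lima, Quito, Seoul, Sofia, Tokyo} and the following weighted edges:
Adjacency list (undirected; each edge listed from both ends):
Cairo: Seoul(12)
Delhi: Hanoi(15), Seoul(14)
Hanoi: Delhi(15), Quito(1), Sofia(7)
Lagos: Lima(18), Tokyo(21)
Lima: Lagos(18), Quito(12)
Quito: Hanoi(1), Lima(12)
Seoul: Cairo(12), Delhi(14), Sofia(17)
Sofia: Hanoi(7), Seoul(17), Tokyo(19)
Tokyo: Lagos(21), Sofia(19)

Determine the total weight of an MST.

Kruskal: consider edges lightest-first.
Hanoi–Quito (1): add — endpoints in different components.
Hanoi–Sofia (7): add — endpoints in different components.
Cairo–Seoul (12): add — endpoints in different components.
Lima–Quito (12): add — endpoints in different components.
Delhi–Seoul (14): add — endpoints in different components.
Delhi–Hanoi (15): add — endpoints in different components.
Seoul–Sofia (17): skip — Sofia and Seoul already connected.
Lagos–Lima (18): add — endpoints in different components.
Sofia–Tokyo (19): add — endpoints in different components.
MST edges: Hanoi–Quito, Hanoi–Sofia, Cairo–Seoul, Lima–Quito, Delhi–Seoul, Delhi–Hanoi, Lagos–Lima, Sofia–Tokyo; total weight 1+7+12+12+14+15+18+19 = 98.

98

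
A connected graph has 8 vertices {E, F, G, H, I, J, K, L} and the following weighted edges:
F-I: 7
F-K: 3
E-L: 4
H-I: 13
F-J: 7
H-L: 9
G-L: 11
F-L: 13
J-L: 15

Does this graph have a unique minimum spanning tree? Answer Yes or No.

Sort edges by weight, then run Kruskal:
F-K (3): add — endpoints in different components.
E-L (4): add — endpoints in different components.
F-I (7): add — endpoints in different components.
F-J (7): add — endpoints in different components.
H-L (9): add — endpoints in different components.
G-L (11): add — endpoints in different components.
F-L (13): add — endpoints in different components.
Non-tree edge H-I has weight 13, equal to the heaviest edge on its tree cycle — swapping gives another MST of the same weight. Not unique.

No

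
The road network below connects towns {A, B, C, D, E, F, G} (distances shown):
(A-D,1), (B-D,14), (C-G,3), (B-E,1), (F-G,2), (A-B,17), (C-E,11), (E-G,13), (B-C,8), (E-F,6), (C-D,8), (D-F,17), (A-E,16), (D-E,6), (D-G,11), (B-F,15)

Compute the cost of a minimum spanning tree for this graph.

19

Kruskal's algorithm — process edges by increasing weight (ties by edge label):
A-D (1): add. Components now {A,D} {B} {C} {E} {F} {G}
B-E (1): add. Components now {A,D} {B,E} {C} {F} {G}
F-G (2): add. Components now {A,D} {B,E} {C} {F,G}
C-G (3): add. Components now {A,D} {B,E} {C,F,G}
D-E (6): add. Components now {A,B,D,E} {C,F,G}
E-F (6): add. Components now {A,B,C,D,E,F,G}
MST edges: A-D, B-E, F-G, C-G, D-E, E-F; total weight 1+1+2+3+6+6 = 19.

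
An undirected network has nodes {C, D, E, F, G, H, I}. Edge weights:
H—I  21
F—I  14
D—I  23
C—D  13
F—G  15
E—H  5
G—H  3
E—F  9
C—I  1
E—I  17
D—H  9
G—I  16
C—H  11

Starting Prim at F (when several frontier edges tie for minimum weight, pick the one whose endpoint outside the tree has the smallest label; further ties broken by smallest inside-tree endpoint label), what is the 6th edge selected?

Grow the tree from F using Prim:
Step 1: cheapest edge leaving the tree is E—F (9); add E.
Step 2: cheapest edge leaving the tree is E—H (5); add H.
Step 3: cheapest edge leaving the tree is G—H (3); add G.
Step 4: cheapest edge leaving the tree is D—H (9); add D.
Step 5: cheapest edge leaving the tree is C—H (11); add C.
Step 6: cheapest edge leaving the tree is C—I (1); add I.
The 6th edge added is C—I.

C-I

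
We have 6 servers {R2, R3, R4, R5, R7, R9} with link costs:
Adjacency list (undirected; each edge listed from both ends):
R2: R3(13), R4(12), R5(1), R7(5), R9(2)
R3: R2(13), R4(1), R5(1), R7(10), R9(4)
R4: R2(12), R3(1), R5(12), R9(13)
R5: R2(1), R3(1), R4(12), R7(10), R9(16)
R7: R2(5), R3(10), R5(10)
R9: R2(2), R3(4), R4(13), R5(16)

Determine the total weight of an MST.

10

Kruskal's algorithm — process edges by increasing weight (ties by edge label):
R2-R5 (1): add. Components now {R4} {R9} {R2,R5} {R3} {R7}
R3-R4 (1): add. Components now {R3,R4} {R9} {R2,R5} {R7}
R3-R5 (1): add. Components now {R2,R3,R4,R5} {R9} {R7}
R2-R9 (2): add. Components now {R2,R3,R4,R5,R9} {R7}
R3-R9 (4): skip — R9 and R3 already connected.
R2-R7 (5): add. Components now {R2,R3,R4,R5,R7,R9}
MST edges: R2-R5, R3-R4, R3-R5, R2-R9, R2-R7; total weight 1+1+1+2+5 = 10.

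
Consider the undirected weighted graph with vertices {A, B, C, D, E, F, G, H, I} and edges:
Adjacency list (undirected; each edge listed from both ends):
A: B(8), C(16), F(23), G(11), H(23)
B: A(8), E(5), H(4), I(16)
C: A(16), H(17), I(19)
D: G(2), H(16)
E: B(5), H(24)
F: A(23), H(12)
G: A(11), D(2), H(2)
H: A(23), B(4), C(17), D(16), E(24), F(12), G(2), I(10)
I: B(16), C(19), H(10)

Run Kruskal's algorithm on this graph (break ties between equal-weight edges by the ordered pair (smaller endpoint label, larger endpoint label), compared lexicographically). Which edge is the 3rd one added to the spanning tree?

Sort edges by weight, then run Kruskal:
D G (2): add — endpoints in different components.
G H (2): add — endpoints in different components.
B H (4): add — endpoints in different components.
B E (5): add — endpoints in different components.
A B (8): add — endpoints in different components.
H I (10): add — endpoints in different components.
A G (11): skip — A and G already connected.
F H (12): add — endpoints in different components.
A C (16): add — endpoints in different components.
The 3rd edge added is B H.

B-H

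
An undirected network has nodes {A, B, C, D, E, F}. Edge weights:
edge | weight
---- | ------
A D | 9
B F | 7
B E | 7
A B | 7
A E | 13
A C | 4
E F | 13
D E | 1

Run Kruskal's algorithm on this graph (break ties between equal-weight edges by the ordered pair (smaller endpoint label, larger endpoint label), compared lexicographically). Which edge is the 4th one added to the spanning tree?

B-E

Sort edges by weight, then run Kruskal:
D E (1): add — endpoints in different components.
A C (4): add — endpoints in different components.
A B (7): add — endpoints in different components.
B E (7): add — endpoints in different components.
B F (7): add — endpoints in different components.
The 4th edge added is B E.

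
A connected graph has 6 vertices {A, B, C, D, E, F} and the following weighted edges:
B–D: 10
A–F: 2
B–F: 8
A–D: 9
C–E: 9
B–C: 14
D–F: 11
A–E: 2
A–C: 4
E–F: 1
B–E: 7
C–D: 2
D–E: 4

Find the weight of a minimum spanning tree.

Kruskal's algorithm — process edges by increasing weight (ties by edge label):
E–F (1): add — endpoints in different components.
A–E (2): add — endpoints in different components.
A–F (2): skip — A and F already connected.
C–D (2): add — endpoints in different components.
A–C (4): add — endpoints in different components.
D–E (4): skip — D and E already connected.
B–E (7): add — endpoints in different components.
MST edges: E–F, A–E, C–D, A–C, B–E; total weight 1+2+2+4+7 = 16.

16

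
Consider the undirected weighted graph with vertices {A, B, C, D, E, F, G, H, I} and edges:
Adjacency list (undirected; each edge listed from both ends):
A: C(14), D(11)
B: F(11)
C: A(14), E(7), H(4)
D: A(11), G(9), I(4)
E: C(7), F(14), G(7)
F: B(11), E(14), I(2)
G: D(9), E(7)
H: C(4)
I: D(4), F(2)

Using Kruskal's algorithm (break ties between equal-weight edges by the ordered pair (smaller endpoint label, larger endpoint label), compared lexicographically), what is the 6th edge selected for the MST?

D-G

Kruskal: consider edges lightest-first.
F-I (2): add — endpoints in different components.
C-H (4): add — endpoints in different components.
D-I (4): add — endpoints in different components.
C-E (7): add — endpoints in different components.
E-G (7): add — endpoints in different components.
D-G (9): add — endpoints in different components.
A-D (11): add — endpoints in different components.
B-F (11): add — endpoints in different components.
The 6th edge added is D-G.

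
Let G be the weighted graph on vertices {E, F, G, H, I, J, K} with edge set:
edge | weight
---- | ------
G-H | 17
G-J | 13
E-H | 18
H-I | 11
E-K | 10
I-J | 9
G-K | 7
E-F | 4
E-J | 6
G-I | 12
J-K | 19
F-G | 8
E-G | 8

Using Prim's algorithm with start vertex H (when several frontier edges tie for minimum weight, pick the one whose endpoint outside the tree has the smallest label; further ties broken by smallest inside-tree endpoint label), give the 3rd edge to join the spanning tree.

Prim, starting at H.
Step 1: frontier [H-I 11, G-H 17, E-H 18] → take H-I (11); add I.
Step 2: frontier [G-H 17, E-H 18, I-J 9, G-I 12] → take I-J (9); add J.
Step 3: frontier [G-H 17, E-H 18, G-I 12, E-J 6, G-J 13, J-K 19] → take E-J (6); add E.
Step 4: frontier [E-F 4, E-G 8, E-K 10, G-H 17, G-I 12, G-J 13, J-K 19] → take E-F (4); add F.
Step 5: frontier [E-G 8, E-K 10, F-G 8, G-H 17, G-I 12, G-J 13, J-K 19] → take E-G (8); add G.
Step 6: frontier [E-K 10, G-K 7, J-K 19] → take G-K (7); add K.
The 3rd edge added is E-J.

E-J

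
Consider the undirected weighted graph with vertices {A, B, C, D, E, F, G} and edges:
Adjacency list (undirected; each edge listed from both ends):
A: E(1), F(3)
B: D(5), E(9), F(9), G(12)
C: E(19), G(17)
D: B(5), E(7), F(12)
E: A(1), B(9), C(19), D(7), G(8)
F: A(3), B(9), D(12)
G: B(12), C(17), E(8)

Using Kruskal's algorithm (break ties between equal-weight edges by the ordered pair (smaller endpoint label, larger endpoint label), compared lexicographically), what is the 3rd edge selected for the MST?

B-D

Kruskal: consider edges lightest-first.
A E (1): add — endpoints in different components.
A F (3): add — endpoints in different components.
B D (5): add — endpoints in different components.
D E (7): add — endpoints in different components.
E G (8): add — endpoints in different components.
B E (9): skip — B and E already connected.
B F (9): skip — B and F already connected.
B G (12): skip — B and G already connected.
D F (12): skip — D and F already connected.
C G (17): add — endpoints in different components.
The 3rd edge added is B D.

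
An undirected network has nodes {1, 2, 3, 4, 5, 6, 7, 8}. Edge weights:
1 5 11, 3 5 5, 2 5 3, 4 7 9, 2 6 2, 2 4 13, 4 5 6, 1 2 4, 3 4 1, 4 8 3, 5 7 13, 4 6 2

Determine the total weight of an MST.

Prim, starting at 2.
Step 1: frontier [2 6 2, 2 5 3, 1 2 4, 2 4 13] → take 2 6 (2); add 6.
Step 2: frontier [2 5 3, 1 2 4, 2 4 13, 4 6 2] → take 4 6 (2); add 4.
Step 3: frontier [2 5 3, 1 2 4, 3 4 1, 4 8 3, 4 5 6, 4 7 9] → take 3 4 (1); add 3.
Step 4: frontier [2 5 3, 1 2 4, 3 5 5, 4 8 3, 4 5 6, 4 7 9] → take 2 5 (3); add 5.
Step 5: frontier [1 2 4, 4 8 3, 4 7 9, 1 5 11, 5 7 13] → take 4 8 (3); add 8.
Step 6: frontier [1 2 4, 4 7 9, 1 5 11, 5 7 13] → take 1 2 (4); add 1.
Step 7: frontier [4 7 9, 5 7 13] → take 4 7 (9); add 7.
MST edges: 2 6, 4 6, 3 4, 2 5, 4 8, 1 2, 4 7; total weight 2+2+1+3+3+4+9 = 24.

24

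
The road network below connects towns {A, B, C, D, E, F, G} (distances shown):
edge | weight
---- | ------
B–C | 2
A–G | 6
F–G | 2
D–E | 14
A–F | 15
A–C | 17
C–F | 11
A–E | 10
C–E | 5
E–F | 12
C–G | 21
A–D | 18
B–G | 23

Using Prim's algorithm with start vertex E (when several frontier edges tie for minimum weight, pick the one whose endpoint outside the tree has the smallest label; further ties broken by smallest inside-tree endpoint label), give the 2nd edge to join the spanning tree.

Prim, starting at E.
Step 1: cheapest edge leaving the tree is C–E (5); add C.
Step 2: cheapest edge leaving the tree is B–C (2); add B.
Step 3: cheapest edge leaving the tree is A–E (10); add A.
Step 4: cheapest edge leaving the tree is A–G (6); add G.
Step 5: cheapest edge leaving the tree is F–G (2); add F.
Step 6: cheapest edge leaving the tree is D–E (14); add D.
The 2nd edge added is B–C.

B-C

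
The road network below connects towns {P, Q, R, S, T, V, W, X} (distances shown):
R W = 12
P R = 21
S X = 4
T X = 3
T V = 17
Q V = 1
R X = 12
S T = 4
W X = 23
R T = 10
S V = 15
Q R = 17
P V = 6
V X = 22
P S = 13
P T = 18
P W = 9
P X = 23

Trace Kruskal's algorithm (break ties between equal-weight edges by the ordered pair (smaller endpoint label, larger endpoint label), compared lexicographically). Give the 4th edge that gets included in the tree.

P-V

Kruskal: consider edges lightest-first.
Q V (1): add — endpoints in different components.
T X (3): add — endpoints in different components.
S T (4): add — endpoints in different components.
S X (4): skip — X and S already connected.
P V (6): add — endpoints in different components.
P W (9): add — endpoints in different components.
R T (10): add — endpoints in different components.
R W (12): add — endpoints in different components.
The 4th edge added is P V.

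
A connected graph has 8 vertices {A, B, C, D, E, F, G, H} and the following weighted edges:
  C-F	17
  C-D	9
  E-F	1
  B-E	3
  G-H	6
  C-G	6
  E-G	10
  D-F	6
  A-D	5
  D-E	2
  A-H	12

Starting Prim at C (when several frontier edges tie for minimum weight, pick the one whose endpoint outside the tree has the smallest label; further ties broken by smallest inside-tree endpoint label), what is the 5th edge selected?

Grow the tree from C using Prim:
Step 1: frontier [C-G 6, C-D 9, C-F 17] → take C-G (6); add G.
Step 2: frontier [C-D 9, C-F 17, G-H 6, E-G 10] → take G-H (6); add H.
Step 3: frontier [C-D 9, C-F 17, E-G 10, A-H 12] → take C-D (9); add D.
Step 4: frontier [C-F 17, D-E 2, A-D 5, D-F 6, E-G 10, A-H 12] → take D-E (2); add E.
Step 5: frontier [C-F 17, A-D 5, D-F 6, E-F 1, B-E 3, A-H 12] → take E-F (1); add F.
Step 6: frontier [A-D 5, B-E 3, A-H 12] → take B-E (3); add B.
Step 7: frontier [A-D 5, A-H 12] → take A-D (5); add A.
The 5th edge added is E-F.

E-F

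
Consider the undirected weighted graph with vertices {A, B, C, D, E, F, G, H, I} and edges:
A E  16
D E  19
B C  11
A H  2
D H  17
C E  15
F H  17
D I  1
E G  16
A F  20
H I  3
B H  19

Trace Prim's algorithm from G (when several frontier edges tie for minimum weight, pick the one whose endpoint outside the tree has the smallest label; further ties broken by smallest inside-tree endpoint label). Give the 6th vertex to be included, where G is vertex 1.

H

Grow the tree from G using Prim:
Step 1: frontier [E G 16] → take E G (16); add E.
Step 2: frontier [C E 15, A E 16, D E 19] → take C E (15); add C.
Step 3: frontier [B C 11, A E 16, D E 19] → take B C (11); add B.
Step 4: frontier [B H 19, A E 16, D E 19] → take A E (16); add A.
Step 5: frontier [A H 2, A F 20, B H 19, D E 19] → take A H (2); add H.
Step 6: frontier [A F 20, D E 19, H I 3, D H 17, F H 17] → take H I (3); add I.
Step 7: frontier [A F 20, D E 19, D H 17, F H 17, D I 1] → take D I (1); add D.
Step 8: frontier [A F 20, F H 17] → take F H (17); add F.
Vertex order: G, E, C, B, A, H, I, D, F. The 6th vertex is H.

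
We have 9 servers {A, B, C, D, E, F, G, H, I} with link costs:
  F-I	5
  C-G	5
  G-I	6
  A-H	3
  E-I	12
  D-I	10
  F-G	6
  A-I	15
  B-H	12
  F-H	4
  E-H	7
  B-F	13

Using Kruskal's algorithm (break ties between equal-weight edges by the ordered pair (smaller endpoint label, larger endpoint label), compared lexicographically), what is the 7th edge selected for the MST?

Kruskal: consider edges lightest-first.
A-H (3): add — endpoints in different components.
F-H (4): add — endpoints in different components.
C-G (5): add — endpoints in different components.
F-I (5): add — endpoints in different components.
F-G (6): add — endpoints in different components.
G-I (6): skip — G and I already connected.
E-H (7): add — endpoints in different components.
D-I (10): add — endpoints in different components.
B-H (12): add — endpoints in different components.
The 7th edge added is D-I.

D-I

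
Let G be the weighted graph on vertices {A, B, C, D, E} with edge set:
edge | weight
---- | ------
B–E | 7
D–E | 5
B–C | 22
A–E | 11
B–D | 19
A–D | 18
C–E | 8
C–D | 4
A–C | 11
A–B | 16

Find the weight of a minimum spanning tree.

27

Kruskal's algorithm — process edges by increasing weight (ties by edge label):
C–D (4): add. Components now {A} {B} {C,D} {E}
D–E (5): add. Components now {A} {B} {C,D,E}
B–E (7): add. Components now {A} {B,C,D,E}
C–E (8): skip — C and E already connected.
A–C (11): add. Components now {A,B,C,D,E}
MST edges: C–D, D–E, B–E, A–C; total weight 4+5+7+11 = 27.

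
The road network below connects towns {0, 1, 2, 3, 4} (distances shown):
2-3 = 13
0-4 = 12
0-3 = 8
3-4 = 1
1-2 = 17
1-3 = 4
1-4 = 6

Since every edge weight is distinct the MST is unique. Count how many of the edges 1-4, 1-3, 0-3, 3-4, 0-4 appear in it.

Kruskal: consider edges lightest-first.
3-4 (1): add — endpoints in different components.
1-3 (4): add — endpoints in different components.
1-4 (6): skip — 1 and 4 already connected.
0-3 (8): add — endpoints in different components.
0-4 (12): skip — 0 and 4 already connected.
2-3 (13): add — endpoints in different components.
MST edge set: {3-4, 1-3, 0-3, 2-3}.
Of the listed edges, {1-3, 0-3, 3-4} are in the MST → 3.

3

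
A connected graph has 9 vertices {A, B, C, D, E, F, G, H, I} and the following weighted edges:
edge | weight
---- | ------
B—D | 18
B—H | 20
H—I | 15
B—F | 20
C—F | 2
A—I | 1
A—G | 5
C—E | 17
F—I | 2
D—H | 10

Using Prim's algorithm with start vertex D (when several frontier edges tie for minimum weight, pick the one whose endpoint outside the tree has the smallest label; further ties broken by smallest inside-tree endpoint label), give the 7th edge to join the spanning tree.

Prim, starting at D.
Step 1: cheapest edge leaving the tree is D—H (10); add H.
Step 2: cheapest edge leaving the tree is H—I (15); add I.
Step 3: cheapest edge leaving the tree is A—I (1); add A.
Step 4: cheapest edge leaving the tree is F—I (2); add F.
Step 5: cheapest edge leaving the tree is C—F (2); add C.
Step 6: cheapest edge leaving the tree is A—G (5); add G.
Step 7: cheapest edge leaving the tree is C—E (17); add E.
Step 8: cheapest edge leaving the tree is B—D (18); add B.
The 7th edge added is C—E.

C-E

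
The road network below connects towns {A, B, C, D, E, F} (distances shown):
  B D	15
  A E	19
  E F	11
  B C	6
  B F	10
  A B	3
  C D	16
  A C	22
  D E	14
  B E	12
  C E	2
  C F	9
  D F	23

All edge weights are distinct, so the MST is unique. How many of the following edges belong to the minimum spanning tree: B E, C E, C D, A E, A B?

Kruskal's algorithm — process edges by increasing weight (ties by edge label):
C E (2): add. Components now {A} {B} {C,E} {D} {F}
A B (3): add. Components now {A,B} {C,E} {D} {F}
B C (6): add. Components now {A,B,C,E} {D} {F}
C F (9): add. Components now {A,B,C,E,F} {D}
B F (10): skip — B and F already connected.
E F (11): skip — E and F already connected.
B E (12): skip — B and E already connected.
D E (14): add. Components now {A,B,C,D,E,F}
MST edge set: {C E, A B, B C, C F, D E}.
Of the listed edges, {C E, A B} are in the MST → 2.

2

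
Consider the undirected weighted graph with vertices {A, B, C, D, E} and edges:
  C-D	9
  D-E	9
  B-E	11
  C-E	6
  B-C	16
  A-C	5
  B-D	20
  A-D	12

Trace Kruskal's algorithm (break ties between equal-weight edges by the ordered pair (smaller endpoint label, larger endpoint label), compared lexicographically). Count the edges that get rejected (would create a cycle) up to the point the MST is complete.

Sort edges by weight, then run Kruskal:
A-C (5): add — endpoints in different components.
C-E (6): add — endpoints in different components.
C-D (9): add — endpoints in different components.
D-E (9): skip — D and E already connected.
B-E (11): add — endpoints in different components.
Edges rejected before the tree was complete: 1.

1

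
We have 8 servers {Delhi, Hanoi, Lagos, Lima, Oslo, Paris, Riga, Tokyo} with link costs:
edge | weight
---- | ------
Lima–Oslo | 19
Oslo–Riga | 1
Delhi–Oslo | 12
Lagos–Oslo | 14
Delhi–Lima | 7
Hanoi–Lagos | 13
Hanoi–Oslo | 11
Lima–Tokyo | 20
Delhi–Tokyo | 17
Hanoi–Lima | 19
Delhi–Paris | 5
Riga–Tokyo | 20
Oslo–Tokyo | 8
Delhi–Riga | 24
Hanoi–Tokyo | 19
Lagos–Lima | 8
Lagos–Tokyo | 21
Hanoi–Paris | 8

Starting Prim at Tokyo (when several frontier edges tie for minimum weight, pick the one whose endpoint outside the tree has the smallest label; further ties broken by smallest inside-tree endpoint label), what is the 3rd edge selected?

Prim's algorithm from Tokyo:
Step 1: cheapest edge leaving the tree is Oslo–Tokyo (8); add Oslo.
Step 2: cheapest edge leaving the tree is Oslo–Riga (1); add Riga.
Step 3: cheapest edge leaving the tree is Hanoi–Oslo (11); add Hanoi.
Step 4: cheapest edge leaving the tree is Hanoi–Paris (8); add Paris.
Step 5: cheapest edge leaving the tree is Delhi–Paris (5); add Delhi.
Step 6: cheapest edge leaving the tree is Delhi–Lima (7); add Lima.
Step 7: cheapest edge leaving the tree is Lagos–Lima (8); add Lagos.
The 3rd edge added is Hanoi–Oslo.

Hanoi-Oslo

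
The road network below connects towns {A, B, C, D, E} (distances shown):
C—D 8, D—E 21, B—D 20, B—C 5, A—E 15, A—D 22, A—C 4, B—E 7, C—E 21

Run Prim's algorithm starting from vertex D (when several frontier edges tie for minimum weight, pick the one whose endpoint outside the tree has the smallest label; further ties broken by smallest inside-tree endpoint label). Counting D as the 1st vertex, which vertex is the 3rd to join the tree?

A

Prim, starting at D.
Step 1: cheapest edge leaving the tree is C—D (8); add C.
Step 2: cheapest edge leaving the tree is A—C (4); add A.
Step 3: cheapest edge leaving the tree is B—C (5); add B.
Step 4: cheapest edge leaving the tree is B—E (7); add E.
Vertex order: D, C, A, B, E. The 3rd vertex is A.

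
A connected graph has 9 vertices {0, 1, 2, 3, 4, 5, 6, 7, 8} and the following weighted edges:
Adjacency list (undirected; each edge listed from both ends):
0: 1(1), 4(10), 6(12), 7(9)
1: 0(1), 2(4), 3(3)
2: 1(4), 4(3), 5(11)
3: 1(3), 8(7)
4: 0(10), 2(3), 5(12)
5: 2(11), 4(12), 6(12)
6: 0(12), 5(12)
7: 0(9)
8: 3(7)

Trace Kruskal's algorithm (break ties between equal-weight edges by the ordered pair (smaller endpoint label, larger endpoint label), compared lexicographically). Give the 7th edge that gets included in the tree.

Kruskal: consider edges lightest-first.
0—1 (1): add — endpoints in different components.
1—3 (3): add — endpoints in different components.
2—4 (3): add — endpoints in different components.
1—2 (4): add — endpoints in different components.
3—8 (7): add — endpoints in different components.
0—7 (9): add — endpoints in different components.
0—4 (10): skip — 0 and 4 already connected.
2—5 (11): add — endpoints in different components.
0—6 (12): add — endpoints in different components.
The 7th edge added is 2—5.

2-5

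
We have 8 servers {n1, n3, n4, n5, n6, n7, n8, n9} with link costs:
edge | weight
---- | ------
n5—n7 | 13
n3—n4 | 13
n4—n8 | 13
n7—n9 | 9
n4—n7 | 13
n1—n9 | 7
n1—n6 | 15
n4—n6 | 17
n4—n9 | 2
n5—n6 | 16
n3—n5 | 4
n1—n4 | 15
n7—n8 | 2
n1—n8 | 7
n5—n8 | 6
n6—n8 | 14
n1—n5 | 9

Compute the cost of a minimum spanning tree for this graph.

42

Kruskal: consider edges lightest-first.
n4—n9 (2): add — endpoints in different components.
n7—n8 (2): add — endpoints in different components.
n3—n5 (4): add — endpoints in different components.
n5—n8 (6): add — endpoints in different components.
n1—n8 (7): add — endpoints in different components.
n1—n9 (7): add — endpoints in different components.
n1—n5 (9): skip — n5 and n1 already connected.
n7—n9 (9): skip — n9 and n7 already connected.
n3—n4 (13): skip — n4 and n3 already connected.
n4—n7 (13): skip — n4 and n7 already connected.
n4—n8 (13): skip — n4 and n8 already connected.
n5—n7 (13): skip — n5 and n7 already connected.
n6—n8 (14): add — endpoints in different components.
MST edges: n4—n9, n7—n8, n3—n5, n5—n8, n1—n8, n1—n9, n6—n8; total weight 2+2+4+6+7+7+14 = 42.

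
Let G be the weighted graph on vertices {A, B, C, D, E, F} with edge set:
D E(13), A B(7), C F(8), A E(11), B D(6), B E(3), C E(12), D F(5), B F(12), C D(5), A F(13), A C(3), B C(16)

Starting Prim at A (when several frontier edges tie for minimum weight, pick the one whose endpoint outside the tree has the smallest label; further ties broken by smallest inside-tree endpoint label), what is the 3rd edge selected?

D-F

Prim, starting at A.
Step 1: frontier [A C 3, A B 7, A E 11, A F 13] → take A C (3); add C.
Step 2: frontier [A B 7, A E 11, A F 13, C D 5, C F 8, C E 12, B C 16] → take C D (5); add D.
Step 3: frontier [A B 7, A E 11, A F 13, C F 8, C E 12, B C 16, D F 5, B D 6, D E 13] → take D F (5); add F.
Step 4: frontier [A B 7, A E 11, C E 12, B C 16, B D 6, D E 13, B F 12] → take B D (6); add B.
Step 5: frontier [A E 11, B E 3, C E 12, D E 13] → take B E (3); add E.
The 3rd edge added is D F.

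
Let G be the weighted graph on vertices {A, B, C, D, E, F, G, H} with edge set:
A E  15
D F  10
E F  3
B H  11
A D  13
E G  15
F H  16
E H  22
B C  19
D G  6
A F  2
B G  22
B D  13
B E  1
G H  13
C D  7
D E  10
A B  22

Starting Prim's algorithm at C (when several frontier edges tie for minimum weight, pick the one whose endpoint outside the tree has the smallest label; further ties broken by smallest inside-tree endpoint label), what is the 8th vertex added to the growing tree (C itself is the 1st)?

Prim, starting at C.
Step 1: cheapest edge leaving the tree is C D (7); add D.
Step 2: cheapest edge leaving the tree is D G (6); add G.
Step 3: cheapest edge leaving the tree is D E (10); add E.
Step 4: cheapest edge leaving the tree is B E (1); add B.
Step 5: cheapest edge leaving the tree is E F (3); add F.
Step 6: cheapest edge leaving the tree is A F (2); add A.
Step 7: cheapest edge leaving the tree is B H (11); add H.
Vertex order: C, D, G, E, B, F, A, H. The 8th vertex is H.

H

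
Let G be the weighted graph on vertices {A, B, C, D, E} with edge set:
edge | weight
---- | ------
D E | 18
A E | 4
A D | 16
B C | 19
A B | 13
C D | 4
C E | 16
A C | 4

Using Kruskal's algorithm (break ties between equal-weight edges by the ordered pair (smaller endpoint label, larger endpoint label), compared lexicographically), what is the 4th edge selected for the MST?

A-B

Kruskal's algorithm — process edges by increasing weight (ties by edge label):
A C (4): add. Components now {A,C} {B} {D} {E}
A E (4): add. Components now {A,C,E} {B} {D}
C D (4): add. Components now {A,C,D,E} {B}
A B (13): add. Components now {A,B,C,D,E}
The 4th edge added is A B.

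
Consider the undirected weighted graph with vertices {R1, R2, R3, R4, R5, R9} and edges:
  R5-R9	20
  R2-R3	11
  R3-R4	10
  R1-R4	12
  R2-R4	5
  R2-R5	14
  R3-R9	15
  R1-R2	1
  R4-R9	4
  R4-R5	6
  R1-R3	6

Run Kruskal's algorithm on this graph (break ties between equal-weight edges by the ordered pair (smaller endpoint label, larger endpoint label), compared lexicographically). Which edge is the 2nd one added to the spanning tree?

Kruskal's algorithm — process edges by increasing weight (ties by edge label):
R1-R2 (1): add — endpoints in different components.
R4-R9 (4): add — endpoints in different components.
R2-R4 (5): add — endpoints in different components.
R1-R3 (6): add — endpoints in different components.
R4-R5 (6): add — endpoints in different components.
The 2nd edge added is R4-R9.

R4-R9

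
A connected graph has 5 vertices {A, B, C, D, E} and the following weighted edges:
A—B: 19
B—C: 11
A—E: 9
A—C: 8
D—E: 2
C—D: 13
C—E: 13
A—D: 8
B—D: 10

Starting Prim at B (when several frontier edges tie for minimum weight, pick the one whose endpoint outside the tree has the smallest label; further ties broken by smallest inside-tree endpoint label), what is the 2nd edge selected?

D-E

Grow the tree from B using Prim:
Step 1: frontier [B—D 10, B—C 11, A—B 19] → take B—D (10); add D.
Step 2: frontier [B—C 11, A—B 19, D—E 2, A—D 8, C—D 13] → take D—E (2); add E.
Step 3: frontier [B—C 11, A—B 19, A—D 8, C—D 13, A—E 9, C—E 13] → take A—D (8); add A.
Step 4: frontier [A—C 8, B—C 11, C—D 13, C—E 13] → take A—C (8); add C.
The 2nd edge added is D—E.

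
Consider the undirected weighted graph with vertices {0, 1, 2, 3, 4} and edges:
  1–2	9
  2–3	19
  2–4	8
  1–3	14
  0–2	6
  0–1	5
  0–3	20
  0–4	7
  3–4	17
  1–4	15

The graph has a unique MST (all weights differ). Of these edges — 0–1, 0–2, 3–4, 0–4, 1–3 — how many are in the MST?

4

Kruskal: consider edges lightest-first.
0–1 (5): add. Components now {0,1} {2} {3} {4}
0–2 (6): add. Components now {0,1,2} {3} {4}
0–4 (7): add. Components now {0,1,2,4} {3}
2–4 (8): skip — 2 and 4 already connected.
1–2 (9): skip — 1 and 2 already connected.
1–3 (14): add. Components now {0,1,2,3,4}
MST edge set: {0–1, 0–2, 0–4, 1–3}.
Of the listed edges, {0–1, 0–2, 0–4, 1–3} are in the MST → 4.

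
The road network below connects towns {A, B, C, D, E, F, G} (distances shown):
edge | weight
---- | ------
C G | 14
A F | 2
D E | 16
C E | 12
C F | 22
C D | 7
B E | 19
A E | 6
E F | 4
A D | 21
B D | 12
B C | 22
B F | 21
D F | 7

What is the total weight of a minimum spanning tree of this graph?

Kruskal's algorithm — process edges by increasing weight (ties by edge label):
A F (2): add — endpoints in different components.
E F (4): add — endpoints in different components.
A E (6): skip — A and E already connected.
C D (7): add — endpoints in different components.
D F (7): add — endpoints in different components.
B D (12): add — endpoints in different components.
C E (12): skip — C and E already connected.
C G (14): add — endpoints in different components.
MST edges: A F, E F, C D, D F, B D, C G; total weight 2+4+7+7+12+14 = 46.

46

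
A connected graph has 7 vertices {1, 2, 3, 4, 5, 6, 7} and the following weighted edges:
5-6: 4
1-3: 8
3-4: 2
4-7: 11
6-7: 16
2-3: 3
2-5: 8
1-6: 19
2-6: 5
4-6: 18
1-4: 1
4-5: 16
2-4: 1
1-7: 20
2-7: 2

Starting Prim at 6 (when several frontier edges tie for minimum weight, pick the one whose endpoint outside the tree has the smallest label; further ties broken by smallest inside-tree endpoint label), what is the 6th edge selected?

2-7

Prim's algorithm from 6:
Step 1: cheapest edge leaving the tree is 5-6 (4); add 5.
Step 2: cheapest edge leaving the tree is 2-6 (5); add 2.
Step 3: cheapest edge leaving the tree is 2-4 (1); add 4.
Step 4: cheapest edge leaving the tree is 1-4 (1); add 1.
Step 5: cheapest edge leaving the tree is 3-4 (2); add 3.
Step 6: cheapest edge leaving the tree is 2-7 (2); add 7.
The 6th edge added is 2-7.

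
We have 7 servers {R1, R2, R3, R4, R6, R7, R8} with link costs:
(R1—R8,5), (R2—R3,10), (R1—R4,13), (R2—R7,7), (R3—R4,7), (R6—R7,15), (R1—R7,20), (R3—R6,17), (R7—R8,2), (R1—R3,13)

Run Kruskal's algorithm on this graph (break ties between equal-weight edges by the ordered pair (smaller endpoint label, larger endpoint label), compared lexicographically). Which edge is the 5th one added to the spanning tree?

Sort edges by weight, then run Kruskal:
R7—R8 (2): add — endpoints in different components.
R1—R8 (5): add — endpoints in different components.
R2—R7 (7): add — endpoints in different components.
R3—R4 (7): add — endpoints in different components.
R2—R3 (10): add — endpoints in different components.
R1—R3 (13): skip — R3 and R1 already connected.
R1—R4 (13): skip — R4 and R1 already connected.
R6—R7 (15): add — endpoints in different components.
The 5th edge added is R2—R3.

R2-R3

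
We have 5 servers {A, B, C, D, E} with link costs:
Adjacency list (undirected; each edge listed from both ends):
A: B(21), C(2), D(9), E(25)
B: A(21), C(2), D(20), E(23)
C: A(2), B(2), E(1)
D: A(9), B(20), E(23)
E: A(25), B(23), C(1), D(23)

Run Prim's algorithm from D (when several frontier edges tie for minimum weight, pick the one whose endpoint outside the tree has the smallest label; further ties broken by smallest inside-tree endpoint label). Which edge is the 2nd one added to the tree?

A-C

Prim's algorithm from D:
Step 1: cheapest edge leaving the tree is A-D (9); add A.
Step 2: cheapest edge leaving the tree is A-C (2); add C.
Step 3: cheapest edge leaving the tree is C-E (1); add E.
Step 4: cheapest edge leaving the tree is B-C (2); add B.
The 2nd edge added is A-C.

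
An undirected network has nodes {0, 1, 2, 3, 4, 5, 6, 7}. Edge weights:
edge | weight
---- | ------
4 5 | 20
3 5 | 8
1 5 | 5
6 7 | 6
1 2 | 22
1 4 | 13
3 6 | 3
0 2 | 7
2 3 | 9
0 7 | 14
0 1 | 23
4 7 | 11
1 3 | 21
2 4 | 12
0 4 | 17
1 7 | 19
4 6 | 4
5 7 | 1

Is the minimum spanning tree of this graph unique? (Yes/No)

Kruskal's algorithm — process edges by increasing weight (ties by edge label):
5 7 (1): add — endpoints in different components.
3 6 (3): add — endpoints in different components.
4 6 (4): add — endpoints in different components.
1 5 (5): add — endpoints in different components.
6 7 (6): add — endpoints in different components.
0 2 (7): add — endpoints in different components.
3 5 (8): skip — 3 and 5 already connected.
2 3 (9): add — endpoints in different components.
Every non-tree edge has weight strictly greater than the heaviest edge on the tree path between its endpoints, so the MST is unique.

Yes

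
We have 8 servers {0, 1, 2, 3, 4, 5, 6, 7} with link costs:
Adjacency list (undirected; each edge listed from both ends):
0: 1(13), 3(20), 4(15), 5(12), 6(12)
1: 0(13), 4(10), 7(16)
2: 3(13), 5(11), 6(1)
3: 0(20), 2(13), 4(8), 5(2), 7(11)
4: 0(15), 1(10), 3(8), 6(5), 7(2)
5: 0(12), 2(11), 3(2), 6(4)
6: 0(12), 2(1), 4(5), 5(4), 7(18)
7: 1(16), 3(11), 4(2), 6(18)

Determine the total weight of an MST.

Kruskal's algorithm — process edges by increasing weight (ties by edge label):
2—6 (1): add — endpoints in different components.
3—5 (2): add — endpoints in different components.
4—7 (2): add — endpoints in different components.
5—6 (4): add — endpoints in different components.
4—6 (5): add — endpoints in different components.
3—4 (8): skip — 3 and 4 already connected.
1—4 (10): add — endpoints in different components.
2—5 (11): skip — 2 and 5 already connected.
3—7 (11): skip — 3 and 7 already connected.
0—5 (12): add — endpoints in different components.
MST edges: 2—6, 3—5, 4—7, 5—6, 4—6, 1—4, 0—5; total weight 1+2+2+4+5+10+12 = 36.

36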